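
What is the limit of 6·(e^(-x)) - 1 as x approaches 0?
Direct substitution at x = 0 gives 5.

Final answer: 5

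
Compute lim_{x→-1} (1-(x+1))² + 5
Direct substitution at x = -1 gives 6.

Final answer: 6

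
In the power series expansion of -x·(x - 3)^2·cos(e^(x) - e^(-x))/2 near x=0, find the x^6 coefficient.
Expand to order 6: -x·(x - 3)^2·cos(e^(x) - e^(-x))/2 = x^5 - 6·x^4 + 17·x^3/2 + 3·x^2 - 9·x/2 + O(x^7).
The coefficient of x^6 is 0.

Final answer: 0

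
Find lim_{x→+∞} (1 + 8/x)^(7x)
As x → +∞: write (1 + 8/x)^(7x) = ((1 + 8/x)^x)^7 → (e^8)^7 = e^56.
Limit = e^(56).

Final answer: e^(56)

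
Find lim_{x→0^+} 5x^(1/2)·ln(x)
This is a 0·∞ indeterminate form at x → 0⁺.
Rewrite the product as 5·ln(x) / x^(-1/2) and apply L'Hôpital, or use the standard hierarchy x^(-1/2) ≫ |ln x| as x → 0⁺.
The indeterminate product → 0, so the limit = 0.

Final answer: 0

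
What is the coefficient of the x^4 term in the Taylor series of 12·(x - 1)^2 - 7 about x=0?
Expand to order 4: 12·(x - 1)^2 - 7 = 12·x^2 - 24·x + 5 + O(x^5).
The coefficient of x^4 is 0.

Final answer: 0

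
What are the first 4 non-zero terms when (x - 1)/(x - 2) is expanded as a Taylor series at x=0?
-x^3/16 - x^2/8 - x/4 + 1/2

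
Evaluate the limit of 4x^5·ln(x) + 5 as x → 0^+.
The product is a 0·∞ indeterminate form at x → 0⁺.
Rewrite the product as 4·ln(x) / x^(-5) and apply L'Hôpital, or use the standard hierarchy x^(-5) ≫ |ln x| as x → 0⁺.
The indeterminate product → 0, so the limit = 5.

Final answer: 5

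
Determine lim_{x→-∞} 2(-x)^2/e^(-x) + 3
The quotient is an ∞/∞ indeterminate form as x → -∞.
Compare growth rates of the dominant terms (exponentials ≫ polynomials ≫ logarithms), or apply L'Hôpital's rule; the quotient → 0.
Adding the constant: 0 + 3 = 3. Limit = 3.

Final answer: 3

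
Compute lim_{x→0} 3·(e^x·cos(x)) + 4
Direct substitution at x = 0 gives 7.

Final answer: 7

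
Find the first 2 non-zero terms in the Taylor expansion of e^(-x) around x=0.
1 - x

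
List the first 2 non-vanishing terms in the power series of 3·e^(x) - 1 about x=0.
3·x + 2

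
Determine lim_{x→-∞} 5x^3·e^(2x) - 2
The product is a 0·∞ indeterminate form at x → -∞.
Rewrite the product as 5x^3 / e^(-2x) (an ∞/∞ form) and apply L'Hôpital, or use the standard hierarchy e^(2|x|) ≫ |x^3| as x → -∞.
The indeterminate product → 0, so the limit = -2.

Final answer: -2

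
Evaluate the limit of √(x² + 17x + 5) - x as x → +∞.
This is an ∞ − ∞ indeterminate form.
Multiply and divide by the conjugate √(x²+17x + 5) + x; the x² terms cancel, leaving (17x + 5)/(√(x²+17x + 5)+x) → 17/2.
Limit = 17/2.

Final answer: 17/2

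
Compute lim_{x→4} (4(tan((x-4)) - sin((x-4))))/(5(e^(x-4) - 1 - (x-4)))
Both numerator and denominator → 0 as x → 4; this is a 0/0 indeterminate form.
Expand each to leading order near x = 4: numerator ~ 2·(x - 4)^3, denominator ~ 5·(x - 4)^2/2.
The limit of the ratio is 0.

Final answer: 0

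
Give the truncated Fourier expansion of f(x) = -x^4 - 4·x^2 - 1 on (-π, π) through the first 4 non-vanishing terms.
(-32 + 8·π^2)·cos(x) + (-2·π^2 - 1)·cos(2·x) + (32/27 + 8·π^2/9)·cos(3·x) - π^4/5 - 4·π^2/3 - 1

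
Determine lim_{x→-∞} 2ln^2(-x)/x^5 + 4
The quotient is an ∞/∞ indeterminate form as x → -∞.
Compare growth rates of the dominant terms (exponentials ≫ polynomials ≫ logarithms), or apply L'Hôpital's rule; the quotient → 0.
Adding the constant: 0 + 4 = 4. Limit = 4.

Final answer: 4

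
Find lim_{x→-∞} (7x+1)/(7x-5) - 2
Evaluate the dominant behaviour as x → -∞; each term tends to a finite value or vanishes.
Limit = -1.

Final answer: -1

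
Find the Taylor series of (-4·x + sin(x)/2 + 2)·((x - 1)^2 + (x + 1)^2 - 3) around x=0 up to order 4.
-83·x^3/12 + 4·x^2 + 7·x/2 - 2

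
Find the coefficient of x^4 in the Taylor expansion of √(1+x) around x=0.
Expand to order 4: √(1+x) = -5·x^4/128 + x^3/16 - x^2/8 + x/2 + 1 + O(x^5).
The coefficient of x^4 is -5/128.

Final answer: -5/128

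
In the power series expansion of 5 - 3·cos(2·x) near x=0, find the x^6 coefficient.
Expand to order 6: 5 - 3·cos(2·x) = 4·x^6/15 - 2·x^4 + 6·x^2 + 2 + O(x^7).
The coefficient of x^6 is 4/15.

Final answer: 4/15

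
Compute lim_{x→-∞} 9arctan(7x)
Evaluate the dominant behaviour as x → -∞; each term tends to a finite value or vanishes.
Limit = -9·π/2.

Final answer: -9·π/2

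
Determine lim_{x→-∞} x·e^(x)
This is a 0·∞ indeterminate form at x → -∞.
Rewrite the product as x / e^(-x) (an ∞/∞ form) and apply L'Hôpital, or use the standard hierarchy e^(|x|) ≫ |x| as x → -∞.
The indeterminate product → 0, so the limit = 0.

Final answer: 0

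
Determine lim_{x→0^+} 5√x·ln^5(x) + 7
The product is a 0·∞ indeterminate form at x → 0⁺.
Rewrite the product as 5·ln^5(x) / x^(-1/2) and apply L'Hôpital, or use the standard hierarchy x^(-1/2) ≫ |ln x|^5 as x → 0⁺.
The indeterminate product → 0, so the limit = 7.

Final answer: 7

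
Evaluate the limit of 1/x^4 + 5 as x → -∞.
Evaluate the dominant behaviour as x → -∞; each term tends to a finite value or vanishes.
Limit = 5.

Final answer: 5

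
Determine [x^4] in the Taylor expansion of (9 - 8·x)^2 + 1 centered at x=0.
Expand to order 4: (9 - 8·x)^2 + 1 = 64·x^2 - 144·x + 82 + O(x^5).
The coefficient of x^4 is 0.

Final answer: 0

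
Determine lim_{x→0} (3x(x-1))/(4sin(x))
Both numerator and denominator → 0 as x → 0; this is a 0/0 indeterminate form.
Expand each to leading order near x = 0: numerator ~ -3·x, denominator ~ 4·x.
The limit of the ratio is -3/4.

Final answer: -3/4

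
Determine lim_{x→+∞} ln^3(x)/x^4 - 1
The quotient is an ∞/∞ indeterminate form as x → +∞.
The polynomial denominator x^4 dominates the logarithmic numerator (any positive power of x ≫ ln^3(x) as x → ∞), so the quotient → 0.
Adding the constant: 0 - 1 = -1. Limit = -1.

Final answer: -1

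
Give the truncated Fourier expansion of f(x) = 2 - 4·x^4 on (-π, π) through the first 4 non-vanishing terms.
(-192 + 32·π^2)·cos(x) + (12 - 8·π^2)·cos(2·x) + (-64/27 + 32·π^2/9)·cos(3·x) - 4·π^4/5 + 2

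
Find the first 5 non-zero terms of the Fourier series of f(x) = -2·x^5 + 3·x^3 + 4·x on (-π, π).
(-508 - 4·π^4 + 86·π^2)·sin(x) + (-13·π^2 + 31/2 + 2·π^4)·sin(2·x) + (-4·π^4/3 - 52/81 + 134·π^2/27)·sin(3·x) + (-11·π^2/4 - 31/32 + π^4)·sin(4·x) + (-4·π^4/5 + 724/625 + 46·π^2/25)·sin(5·x)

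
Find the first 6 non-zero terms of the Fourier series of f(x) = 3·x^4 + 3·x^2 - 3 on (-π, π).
(132 - 24·π^2)·cos(x) + (-6 + 6·π^2)·cos(2·x) + (4/9 - 8·π^2/3)·cos(3·x) + (3/16 + 3·π^2/2)·cos(4·x) + (-24·π^2/25 - 156/625)·cos(5·x) - 3 + π^2 + 3·π^4/5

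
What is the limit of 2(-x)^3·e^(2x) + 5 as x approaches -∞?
The product is a 0·∞ indeterminate form at x → -∞.
Rewrite the product as 2(-x)^3 / e^(-2x) (an ∞/∞ form) and apply L'Hôpital, or use the standard hierarchy e^(2|x|) ≫ |(-x)^3| as x → -∞.
The indeterminate product → 0, so the limit = 5.

Final answer: 5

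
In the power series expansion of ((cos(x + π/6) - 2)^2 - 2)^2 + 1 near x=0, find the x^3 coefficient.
Expand to order 3: ((cos(x + π/6) - 2)^2 - 2)^2 + 1 = x^3·(-2 + (-2 + √(3)/2)^2)^2·(2·√(3)/(3·(-2 + (-2 + √(3)/2)^2)) - 2/(3·(-2 + (-2 + √(3)/2)^2)) + 2·(√(3)/(-2 + (-2 + √(3)/2)^2) - 1/(2·(-2 + (-2 + √(3)/2)^2)))·(2/(-2 + (-2 + √(3)/2)^2) - √(3)/(2·(-2 + (-2 + √(3)/2)^2)))) + x^2·(-2 + (-2 + √(3)/2)^2)^2·(2·√(3)/(-2 + (-2 + √(3)/2)^2) - 1/(-2 + (-2 + √(3)/2)^2) + (2/(-2 + (-2 + √(3)/2)^2) - √(3)/(2·(-2 + (-2 + √(3)/2)^2)))^2) + x·(-2 + (-2 + √(3)/2)^2)^2·(4/(-2 + (-2 + √(3)/2)^2) - √(3)/(-2 + (-2 + √(3)/2)^2)) + (-2 + (-2 + √(3)/2)^2)^2 + 1 + O(x^4).
The coefficient of x^3 is (-2 + (-2 + √(3)/2)^2)^2·(2·√(3)/(3·(-2 + (-2 + √(3)/2)^2)) - 2/(3·(-2 + (-2 + √(3)/2)^2)) + 2·(√(3)/(-2 + (-2 + √(3)/2)^2) - 1/(2·(-2 + (-2 + √(3)/2)^2)))·(2/(-2 + (-2 + √(3)/2)^2) - √(3)/(2·(-2 + (-2 + √(3)/2)^2)))).

Final answer: (-2 + (-2 + √(3)/2)^2)^2·(2·√(3)/(3·(-2 + (-2 + √(3)/2)^2)) - 2/(3·(-2 + (-2 + √(3)/2)^2)) + 2·(√(3)/(-2 + (-2 + √(3)/2)^2) - 1/(2·(-2 + (-2 + √(3)/2)^2)))·(2/(-2 + (-2 + √(3)/2)^2) - √(3)/(2·(-2 + (-2 + √(3)/2)^2))))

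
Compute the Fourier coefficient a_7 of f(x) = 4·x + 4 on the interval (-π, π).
a_7 = (1/π) ∫_{-π}^{π} f(x)·cos(7x) dx.
Evaluate the integral (use parity and integration by parts as needed): a_7 = 0.

Final answer: 0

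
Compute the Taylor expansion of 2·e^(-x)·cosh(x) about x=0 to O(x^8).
-8·x^7/315 + 4·x^6/45 - 4·x^5/15 + 2·x^4/3 - 4·x^3/3 + 2·x^2 - 2·x + 2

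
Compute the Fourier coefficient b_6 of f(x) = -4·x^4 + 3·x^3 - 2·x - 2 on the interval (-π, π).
b_6 = (1/π) ∫_{-π}^{π} f(x)·sin(6x) dx.
Evaluate the integral (use parity and integration by parts as needed): b_6 = 5/6 - π^2.

Final answer: 5/6 - π^2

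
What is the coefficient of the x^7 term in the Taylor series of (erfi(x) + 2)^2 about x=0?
Expand to order 7: (erfi(x) + 2)^2 = 4·x^7/(21·√(π)) + 56·x^6/(45·π) + 4·x^5/(5·√(π)) + 8·x^4/(3·π) + 8·x^3/(3·√(π)) + 4·x^2/π + 8·x/√(π) + 4 + O(x^8).
The coefficient of x^7 is 4/(21·√(π)).

Final answer: 4/(21·√(π))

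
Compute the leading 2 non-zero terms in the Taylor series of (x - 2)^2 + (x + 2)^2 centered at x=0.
2·x^2 + 8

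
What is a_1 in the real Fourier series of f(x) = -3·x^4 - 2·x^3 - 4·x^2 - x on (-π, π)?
a_1 = (1/π) ∫_{-π}^{π} f(x)·cos(1x) dx.
Evaluate the integral (use parity and integration by parts as needed): a_1 = -128 + 24·π^2.

Final answer: -128 + 24·π^2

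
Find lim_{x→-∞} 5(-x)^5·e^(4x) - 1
The product is a 0·∞ indeterminate form at x → -∞.
Rewrite the product as 5(-x)^5 / e^(-4x) (an ∞/∞ form) and apply L'Hôpital, or use the standard hierarchy e^(4|x|) ≫ |(-x)^5| as x → -∞.
The indeterminate product → 0, so the limit = -1.

Final answer: -1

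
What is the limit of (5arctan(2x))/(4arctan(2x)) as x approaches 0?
Both numerator and denominator → 0 as x → 0; this is a 0/0 indeterminate form.
Expand each to leading order near x = 0: numerator ~ 10·x, denominator ~ 8·x.
The limit of the ratio is 5/4.

Final answer: 5/4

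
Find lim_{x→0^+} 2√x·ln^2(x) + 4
The product is a 0·∞ indeterminate form at x → 0⁺.
Rewrite the product as 2·ln^2(x) / x^(-1/2) and apply L'Hôpital, or use the standard hierarchy x^(-1/2) ≫ |ln x|^2 as x → 0⁺.
The indeterminate product → 0, so the limit = 4.

Final answer: 4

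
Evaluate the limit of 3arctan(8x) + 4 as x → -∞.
Evaluate the dominant behaviour as x → -∞; each term tends to a finite value or vanishes.
Limit = 4 - 3·π/2.

Final answer: 4 - 3·π/2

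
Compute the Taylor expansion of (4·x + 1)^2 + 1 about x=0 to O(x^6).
16·x^2 + 8·x + 2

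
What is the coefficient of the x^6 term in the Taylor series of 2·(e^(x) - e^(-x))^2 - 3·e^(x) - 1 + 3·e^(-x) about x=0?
Expand to order 6: 2·(e^(x) - e^(-x))^2 - 3·e^(x) - 1 + 3·e^(-x) = 16·x^6/45 - x^5/20 + 8·x^4/3 - x^3 + 8·x^2 - 6·x - 1 + O(x^7).
The coefficient of x^6 is 16/45.

Final answer: 16/45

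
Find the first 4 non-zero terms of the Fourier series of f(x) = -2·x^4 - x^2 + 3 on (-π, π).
(-92 + 16·π^2)·cos(x) + (5 - 4·π^2)·cos(2·x) + (-20/27 + 16·π^2/9)·cos(3·x) - 2·π^4/5 - π^2/3 + 3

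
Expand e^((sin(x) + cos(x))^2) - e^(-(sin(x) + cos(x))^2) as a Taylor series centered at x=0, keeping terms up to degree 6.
x^6·(-4·e/15 + 4·e^(-1)/15) + x^5·(-32·e/15 - 32·e^(-1)/15) + x^4·(-2·e + 2·e^(-1)) + x^2·(-2·e^(-1) + 2·e) + x·(2·e^(-1) + 2·e) - e^(-1) + e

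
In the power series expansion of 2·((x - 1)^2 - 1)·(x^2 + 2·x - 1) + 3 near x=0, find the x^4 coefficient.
Expand to order 4: 2·((x - 1)^2 - 1)·(x^2 + 2·x - 1) + 3 = 2·x^4 - 10·x^2 + 4·x + 3 + O(x^5).
The coefficient of x^4 is 2.

Final answer: 2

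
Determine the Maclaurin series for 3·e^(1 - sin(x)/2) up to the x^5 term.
23·e·x^5/1280 - 15·e·x^4/128 + 3·e·x^3/16 + 3·e·x^2/8 - 3·e·x/2 + 3·e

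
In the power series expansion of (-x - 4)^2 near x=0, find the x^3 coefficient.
Expand to order 3: (-x - 4)^2 = x^2 + 8·x + 16 + O(x^4).
The coefficient of x^3 is 0.

Final answer: 0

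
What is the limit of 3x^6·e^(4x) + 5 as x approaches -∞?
The product is a 0·∞ indeterminate form at x → -∞.
Rewrite the product as 3x^6 / e^(-4x) (an ∞/∞ form) and apply L'Hôpital, or use the standard hierarchy e^(4|x|) ≫ |x^6| as x → -∞.
The indeterminate product → 0, so the limit = 5.

Final answer: 5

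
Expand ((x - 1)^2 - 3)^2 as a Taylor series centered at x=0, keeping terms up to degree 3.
-4·x^3 + 8·x + 4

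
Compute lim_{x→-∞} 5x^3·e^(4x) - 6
The product is a 0·∞ indeterminate form at x → -∞.
Rewrite the product as 5x^3 / e^(-4x) (an ∞/∞ form) and apply L'Hôpital, or use the standard hierarchy e^(4|x|) ≫ |x^3| as x → -∞.
The indeterminate product → 0, so the limit = -6.

Final answer: -6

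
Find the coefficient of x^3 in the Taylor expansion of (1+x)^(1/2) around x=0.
Expand to order 3: (1+x)^(1/2) = x^3/16 - x^2/8 + x/2 + 1 + O(x^4).
The coefficient of x^3 is 1/16.

Final answer: 1/16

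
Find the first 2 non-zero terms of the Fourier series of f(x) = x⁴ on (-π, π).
(48 - 8·π^2)·cos(x) + π^4/5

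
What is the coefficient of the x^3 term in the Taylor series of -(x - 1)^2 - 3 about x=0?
Expand to order 3: -(x - 1)^2 - 3 = -x^2 + 2·x - 4 + O(x^4).
The coefficient of x^3 is 0.

Final answer: 0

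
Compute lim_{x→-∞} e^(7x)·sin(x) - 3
Evaluate the dominant behaviour as x → -∞; each term tends to a finite value or vanishes.
Limit = -3.

Final answer: -3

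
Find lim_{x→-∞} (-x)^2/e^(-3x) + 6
The quotient is an ∞/∞ indeterminate form as x → -∞.
Compare growth rates of the dominant terms (exponentials ≫ polynomials ≫ logarithms), or apply L'Hôpital's rule; the quotient → 0.
Adding the constant: 0 + 6 = 6. Limit = 6.

Final answer: 6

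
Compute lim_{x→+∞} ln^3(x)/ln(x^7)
This is an ∞/∞ indeterminate form as x → +∞.
Write ln(x^7) = 7·ln(x), reducing the quotient to ln^2(x)/7 → ∞.
Limit = ∞.

Final answer: ∞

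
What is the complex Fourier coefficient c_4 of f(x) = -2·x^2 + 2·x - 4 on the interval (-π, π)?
Compute the real Fourier coefficients first: a_4 = -1/2, b_4 = -1.
Then c_4 = (a_4 − i·b_4)/2 = -1/4 + i/2.

Final answer: -1/4 + i/2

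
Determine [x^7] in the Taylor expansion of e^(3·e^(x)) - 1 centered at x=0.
29521·e^(3)/1680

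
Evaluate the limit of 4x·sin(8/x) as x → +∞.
As x → +∞: let u = 8/x → 0⁺; then 4·x·sin(8/x) = 4·8·sin(u)/u → 4·8·1 = 32.
Limit = 32.

Final answer: 32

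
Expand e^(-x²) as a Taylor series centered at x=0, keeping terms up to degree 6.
-x^6/6 + x^4/2 - x^2 + 1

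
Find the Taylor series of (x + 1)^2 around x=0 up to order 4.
x^2 + 2·x + 1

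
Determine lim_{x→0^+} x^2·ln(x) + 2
The product is a 0·∞ indeterminate form at x → 0⁺.
Rewrite the product as ln(x) / x^(-2) and apply L'Hôpital, or use the standard hierarchy x^(-2) ≫ |ln x| as x → 0⁺.
The indeterminate product → 0, so the limit = 2.

Final answer: 2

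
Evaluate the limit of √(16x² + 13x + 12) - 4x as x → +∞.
As x → +∞: multiply by the conjugate to get (13x+12)/(√(16x²+13x+12)+4x); the denominator ~ 8x, so the limit is 13/8.
Limit = 13/8.

Final answer: 13/8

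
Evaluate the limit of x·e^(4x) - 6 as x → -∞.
The product is a 0·∞ indeterminate form at x → -∞.
Rewrite the product as x / e^(-4x) (an ∞/∞ form) and apply L'Hôpital, or use the standard hierarchy e^(4|x|) ≫ |x| as x → -∞.
The indeterminate product → 0, so the limit = -6.

Final answer: -6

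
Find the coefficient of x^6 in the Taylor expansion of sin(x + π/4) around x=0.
Expand to order 6: sin(x + π/4) = -√(2)·x^6/1440 + √(2)·x^5/240 + √(2)·x^4/48 - √(2)·x^3/12 - √(2)·x^2/4 + √(2)·x/2 + √(2)/2 + O(x^7).
The coefficient of x^6 is -√(2)/1440.

Final answer: -√(2)/1440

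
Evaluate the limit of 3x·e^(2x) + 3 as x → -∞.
The product is a 0·∞ indeterminate form at x → -∞.
Rewrite the product as 3x / e^(-2x) (an ∞/∞ form) and apply L'Hôpital, or use the standard hierarchy e^(2|x|) ≫ |x| as x → -∞.
The indeterminate product → 0, so the limit = 3.

Final answer: 3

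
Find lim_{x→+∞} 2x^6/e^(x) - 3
The quotient is an ∞/∞ indeterminate form as x → +∞.
The exponential denominator e^(x) dominates the polynomial numerator (e^x ≫ x^6 as x → ∞), so the quotient → 0.
Adding the constant: 0 - 3 = -3. Limit = -3.

Final answer: -3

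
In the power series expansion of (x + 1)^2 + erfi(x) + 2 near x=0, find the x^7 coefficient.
Expand to order 7: (x + 1)^2 + erfi(x) + 2 = x^7/(21·√(π)) + x^5/(5·√(π)) + 2·x^3/(3·√(π)) + x^2 + x·(2/√(π) + 2) + 3 + O(x^8).
The coefficient of x^7 is 1/(21·√(π)).

Final answer: 1/(21·√(π))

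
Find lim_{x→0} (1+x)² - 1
Direct substitution at x = 0 gives 0.

Final answer: 0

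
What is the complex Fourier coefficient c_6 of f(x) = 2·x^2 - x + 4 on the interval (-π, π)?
Compute the real Fourier coefficients first: a_6 = 2/9, b_6 = 1/3.
Then c_6 = (a_6 − i·b_6)/2 = 1/9 - i/6.

Final answer: 1/9 - i/6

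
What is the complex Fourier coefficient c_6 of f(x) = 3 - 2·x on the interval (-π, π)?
Compute the real Fourier coefficients first: a_6 = 0, b_6 = 2/3.
Then c_6 = (a_6 − i·b_6)/2 = -i/3.

Final answer: -i/3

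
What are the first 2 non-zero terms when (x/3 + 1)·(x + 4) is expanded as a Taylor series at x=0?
7·x/3 + 4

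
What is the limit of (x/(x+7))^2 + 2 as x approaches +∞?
As x → +∞: x/(x+7) = 1/(1 + 7/x) → 1, and the 2nd power of a limit-1 base also → 1; with the additive constant, 1 + 2 = 3.
Limit = 3.

Final answer: 3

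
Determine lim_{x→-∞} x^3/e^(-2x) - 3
The quotient is an ∞/∞ indeterminate form as x → -∞.
Compare growth rates of the dominant terms (exponentials ≫ polynomials ≫ logarithms), or apply L'Hôpital's rule; the quotient → 0.
Adding the constant: 0 - 3 = -3. Limit = -3.

Final answer: -3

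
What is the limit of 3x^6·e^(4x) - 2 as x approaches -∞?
The product is a 0·∞ indeterminate form at x → -∞.
Rewrite the product as 3x^6 / e^(-4x) (an ∞/∞ form) and apply L'Hôpital, or use the standard hierarchy e^(4|x|) ≫ |x^6| as x → -∞.
The indeterminate product → 0, so the limit = -2.

Final answer: -2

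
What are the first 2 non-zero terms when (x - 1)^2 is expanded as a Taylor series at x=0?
1 - 2·x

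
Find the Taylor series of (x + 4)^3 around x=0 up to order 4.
x^3 + 12·x^2 + 48·x + 64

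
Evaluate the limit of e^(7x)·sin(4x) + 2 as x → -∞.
Evaluate the dominant behaviour as x → -∞; each term tends to a finite value or vanishes.
Limit = 2.

Final answer: 2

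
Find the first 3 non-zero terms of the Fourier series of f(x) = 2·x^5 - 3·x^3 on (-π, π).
(-86·π^2 + 4·π^4 + 516)·sin(x) + (-2·π^4 - 39/2 + 13·π^2)·sin(2·x) + (-134·π^2/27 + 268/81 + 4·π^4/3)·sin(3·x)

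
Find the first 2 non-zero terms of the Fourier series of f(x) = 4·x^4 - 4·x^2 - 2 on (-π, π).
(208 - 32·π^2)·cos(x) - 4·π^2/3 - 2 + 4·π^4/5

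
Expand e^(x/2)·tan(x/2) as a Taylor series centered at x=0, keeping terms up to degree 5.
41·x^5/3840 + x^4/32 + 5·x^3/48 + x^2/4 + x/2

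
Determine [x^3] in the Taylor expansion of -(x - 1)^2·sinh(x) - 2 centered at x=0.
Expand to order 3: -(x - 1)^2·sinh(x) - 2 = -7·x^3/6 + 2·x^2 - x - 2 + O(x^4).
The coefficient of x^3 is -7/6.

Final answer: -7/6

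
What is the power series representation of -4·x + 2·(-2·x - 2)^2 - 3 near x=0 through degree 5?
8·x^2 + 12·x + 5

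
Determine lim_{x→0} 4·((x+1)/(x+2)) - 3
Direct substitution at x = 0 gives -1.

Final answer: -1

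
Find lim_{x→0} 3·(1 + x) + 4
Direct substitution at x = 0 gives 7.

Final answer: 7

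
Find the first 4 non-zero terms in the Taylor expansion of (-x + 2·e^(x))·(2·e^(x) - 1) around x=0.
4·x^3 + 5·x^2 + 5·x + 2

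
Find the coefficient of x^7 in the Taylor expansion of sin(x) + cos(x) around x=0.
Expand to order 7: sin(x) + cos(x) = -x^7/5040 - x^6/720 + x^5/120 + x^4/24 - x^3/6 - x^2/2 + x + 1 + O(x^8).
The coefficient of x^7 is -1/5040.

Final answer: -1/5040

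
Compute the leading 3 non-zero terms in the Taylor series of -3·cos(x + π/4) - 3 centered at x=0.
3·√(2)·x^2/4 + 3·√(2)·x/2 - 3 - 3·√(2)/2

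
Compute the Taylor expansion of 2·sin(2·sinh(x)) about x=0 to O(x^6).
-23·x^5/30 - 2·x^3 + 4·x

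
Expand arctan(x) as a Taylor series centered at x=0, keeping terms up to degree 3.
-x^3/3 + x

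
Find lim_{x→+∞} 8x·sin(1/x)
As x → +∞: let u = 1/x → 0⁺; then 8·x·sin(1/x) = 8·1·sin(u)/u → 8·1·1 = 8.
Limit = 8.

Final answer: 8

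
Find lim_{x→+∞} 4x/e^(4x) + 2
The quotient is an ∞/∞ indeterminate form as x → +∞.
The exponential denominator e^(4x) dominates the polynomial numerator (e^x ≫ x as x → ∞), so the quotient → 0.
Adding the constant: 0 + 2 = 2. Limit = 2.

Final answer: 2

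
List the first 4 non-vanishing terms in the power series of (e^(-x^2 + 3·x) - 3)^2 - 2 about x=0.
15·x^3 - 5·x^2 - 12·x + 2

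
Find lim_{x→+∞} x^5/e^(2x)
This is an ∞/∞ indeterminate form as x → +∞.
The exponential denominator e^(2x) dominates the polynomial numerator (e^x ≫ x^5 as x → ∞), so the quotient → 0.
Limit = 0.

Final answer: 0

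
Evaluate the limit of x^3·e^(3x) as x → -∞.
This is a 0·∞ indeterminate form at x → -∞.
Rewrite the product as x^3 / e^(-3x) (an ∞/∞ form) and apply L'Hôpital, or use the standard hierarchy e^(3|x|) ≫ |x^3| as x → -∞.
The indeterminate product → 0, so the limit = 0.

Final answer: 0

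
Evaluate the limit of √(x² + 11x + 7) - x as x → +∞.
This is an ∞ − ∞ indeterminate form.
Multiply and divide by the conjugate √(x²+11x + 7) + x; the x² terms cancel, leaving (11x + 7)/(√(x²+11x + 7)+x) → 11/2.
Limit = 11/2.

Final answer: 11/2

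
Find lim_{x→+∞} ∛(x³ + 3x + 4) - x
This is an ∞ − ∞ indeterminate form.
Multiply by (A² + AB + B²)/(A² + AB + B²) where A = ∛(x³+3x + 4), B = x to use A³ − B³ = (A−B)(A²+AB+B²); the x³ terms cancel, leaving (3x + 4)/(A²+AB+B²) with denominator ~ 3x², so the limit is 0.
Limit = 0.

Final answer: 0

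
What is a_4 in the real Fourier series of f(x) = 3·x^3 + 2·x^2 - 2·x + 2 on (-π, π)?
a_4 = (1/π) ∫_{-π}^{π} f(x)·cos(4x) dx.
Evaluate the integral (use parity and integration by parts as needed): a_4 = 1/2.

Final answer: 1/2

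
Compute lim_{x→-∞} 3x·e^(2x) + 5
The product is a 0·∞ indeterminate form at x → -∞.
Rewrite the product as 3x / e^(-2x) (an ∞/∞ form) and apply L'Hôpital, or use the standard hierarchy e^(2|x|) ≫ |x| as x → -∞.
The indeterminate product → 0, so the limit = 5.

Final answer: 5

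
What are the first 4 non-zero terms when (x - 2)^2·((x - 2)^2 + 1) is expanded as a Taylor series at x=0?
-8·x^3 + 25·x^2 - 36·x + 20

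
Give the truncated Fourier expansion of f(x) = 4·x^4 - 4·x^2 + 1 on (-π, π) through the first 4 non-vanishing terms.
(208 - 32·π^2)·cos(x) + (-16 + 8·π^2)·cos(2·x) + (112/27 - 32·π^2/9)·cos(3·x) - 4·π^2/3 + 1 + 4·π^4/5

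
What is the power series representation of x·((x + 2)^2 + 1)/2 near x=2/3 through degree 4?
73/27 + 35·(x - 2/3)/6 + 3·(x - 2/3)^2 + (x - 2/3)^3/2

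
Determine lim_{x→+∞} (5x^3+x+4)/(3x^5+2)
This is an ∞/∞ indeterminate form as x → +∞.
Divide numerator and denominator by x^5 and let the lower-order terms vanish; the numerator's degree 3 is below the denominator's degree 5, so the quotient → 0.
Limit = 0.

Final answer: 0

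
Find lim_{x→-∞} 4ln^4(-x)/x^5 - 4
The quotient is an ∞/∞ indeterminate form as x → -∞.
Compare growth rates of the dominant terms (exponentials ≫ polynomials ≫ logarithms), or apply L'Hôpital's rule; the quotient → 0.
Adding the constant: 0 - 4 = -4. Limit = -4.

Final answer: -4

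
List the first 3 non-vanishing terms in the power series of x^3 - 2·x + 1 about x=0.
x^3 - 2·x + 1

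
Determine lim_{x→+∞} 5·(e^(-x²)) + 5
Evaluate the dominant behaviour as x → +∞; each term tends to a finite value or vanishes.
Limit = 5.

Final answer: 5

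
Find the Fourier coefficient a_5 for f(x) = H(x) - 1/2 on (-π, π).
a_5 = (1/π) ∫_{-π}^{π} f(x)·cos(5x) dx.
Evaluate the integral (use parity and integration by parts as needed): a_5 = 0.

Final answer: 0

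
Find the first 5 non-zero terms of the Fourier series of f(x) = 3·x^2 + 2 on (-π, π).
-12·cos(x) + 3·cos(2·x) - 4·cos(3·x)/3 + 3·cos(4·x)/4 + 2 + π^2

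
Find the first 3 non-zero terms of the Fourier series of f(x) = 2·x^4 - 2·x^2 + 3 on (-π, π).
(104 - 16·π^2)·cos(x) + (-8 + 4·π^2)·cos(2·x) - 2·π^2/3 + 3 + 2·π^4/5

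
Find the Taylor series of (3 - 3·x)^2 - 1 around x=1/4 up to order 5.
65/16 - 27·(x - 1/4)/2 + 9·(x - 1/4)^2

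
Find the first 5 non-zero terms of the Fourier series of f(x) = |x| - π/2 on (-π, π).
-4·cos(x)/π - 4·cos(3·x)/(9·π) - 4·cos(5·x)/(25·π) - 4·cos(7·x)/(49·π) - 4·cos(9·x)/(81·π)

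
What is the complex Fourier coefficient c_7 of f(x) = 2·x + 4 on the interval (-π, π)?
Compute the real Fourier coefficients first: a_7 = 0, b_7 = 4/7.
Then c_7 = (a_7 − i·b_7)/2 = -2·i/7.

Final answer: -2·i/7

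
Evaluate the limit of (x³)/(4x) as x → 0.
Both numerator and denominator → 0 as x → 0; this is a 0/0 indeterminate form.
Expand each to leading order near x = 0: numerator ~ x^3, denominator ~ 4·x.
The limit of the ratio is 0.

Final answer: 0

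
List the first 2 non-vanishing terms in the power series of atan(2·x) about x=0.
-8·x^3/3 + 2·x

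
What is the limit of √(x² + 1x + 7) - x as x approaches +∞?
This is an ∞ − ∞ indeterminate form.
Multiply and divide by the conjugate √(x²+1x + 7) + x; the x² terms cancel, leaving (1x + 7)/(√(x²+1x + 7)+x) → 1/2.
Limit = 1/2.

Final answer: 1/2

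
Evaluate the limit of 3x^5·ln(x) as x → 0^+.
This is a 0·∞ indeterminate form at x → 0⁺.
Rewrite the product as 3·ln(x) / x^(-5) and apply L'Hôpital, or use the standard hierarchy x^(-5) ≫ |ln x| as x → 0⁺.
The indeterminate product → 0, so the limit = 0.

Final answer: 0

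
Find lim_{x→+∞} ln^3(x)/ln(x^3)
This is an ∞/∞ indeterminate form as x → +∞.
Write ln(x^3) = 3·ln(x), reducing the quotient to ln^2(x)/3 → ∞.
Limit = ∞.

Final answer: ∞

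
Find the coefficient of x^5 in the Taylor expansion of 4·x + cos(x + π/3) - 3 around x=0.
Expand to order 5: 4·x + cos(x + π/3) - 3 = -√(3)·x^5/240 + x^4/48 + √(3)·x^3/12 - x^2/4 + x·(4 - √(3)/2) - 5/2 + O(x^6).
The coefficient of x^5 is -√(3)/240.

Final answer: -√(3)/240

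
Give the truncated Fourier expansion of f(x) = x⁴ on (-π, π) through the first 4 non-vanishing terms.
(48 - 8·π^2)·cos(x) + (-3 + 2·π^2)·cos(2·x) + (16/27 - 8·π^2/9)·cos(3·x) + π^4/5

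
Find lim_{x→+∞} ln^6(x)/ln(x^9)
This is an ∞/∞ indeterminate form as x → +∞.
Write ln(x^9) = 9·ln(x), reducing the quotient to ln^5(x)/9 → ∞.
Limit = ∞.

Final answer: ∞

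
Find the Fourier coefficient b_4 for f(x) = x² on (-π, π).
b_4 = (1/π) ∫_{-π}^{π} f(x)·sin(4x) dx.
Evaluate the integral (use parity and integration by parts as needed): b_4 = 0.

Final answer: 0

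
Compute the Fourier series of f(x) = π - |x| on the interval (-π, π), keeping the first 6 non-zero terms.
4·cos(x)/π + 4·cos(3·x)/(9·π) + 4·cos(5·x)/(25·π) + 4·cos(7·x)/(49·π) + 4·cos(9·x)/(81·π) + π/2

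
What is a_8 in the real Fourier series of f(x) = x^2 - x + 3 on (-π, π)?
a_8 = (1/π) ∫_{-π}^{π} f(x)·cos(8x) dx.
Evaluate the integral (use parity and integration by parts as needed): a_8 = 1/16.

Final answer: 1/16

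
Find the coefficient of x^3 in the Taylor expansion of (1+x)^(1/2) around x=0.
Expand to order 3: (1+x)^(1/2) = x^3/16 - x^2/8 + x/2 + 1 + O(x^4).
The coefficient of x^3 is 1/16.

Final answer: 1/16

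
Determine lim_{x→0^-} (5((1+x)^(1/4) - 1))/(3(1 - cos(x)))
Both numerator and denominator → 0 as x → 0^-; this is a 0/0 indeterminate form.
Expand each to leading order near x = 0: numerator ~ 5·x/4, denominator ~ 3·x^2/2.
The limit of the ratio is -∞.

Final answer: -∞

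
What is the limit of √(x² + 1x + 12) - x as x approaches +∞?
As x → +∞: multiply by the conjugate to get (1x+12)/(√(x²+1x+12)+x); the denominator ~ 2x, so the limit is 1/2.
Limit = 1/2.

Final answer: 1/2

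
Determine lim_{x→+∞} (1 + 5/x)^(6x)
As x → +∞: write (1 + 5/x)^(6x) = ((1 + 5/x)^x)^6 → (e^5)^6 = e^30.
Limit = e^(30).

Final answer: e^(30)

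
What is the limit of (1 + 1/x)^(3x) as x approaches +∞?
As x → +∞: write (1 + 1/x)^(3x) = ((1 + 1/x)^x)^3 → (e^1)^3 = e^3.
Limit = e^(3).

Final answer: e^(3)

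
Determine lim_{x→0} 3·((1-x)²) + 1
Direct substitution at x = 0 gives 4.

Final answer: 4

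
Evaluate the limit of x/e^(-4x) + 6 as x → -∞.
The quotient is an ∞/∞ indeterminate form as x → -∞.
Compare growth rates of the dominant terms (exponentials ≫ polynomials ≫ logarithms), or apply L'Hôpital's rule; the quotient → 0.
Adding the constant: 0 + 6 = 6. Limit = 6.

Final answer: 6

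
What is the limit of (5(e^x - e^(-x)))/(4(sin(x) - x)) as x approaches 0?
Both numerator and denominator → 0 as x → 0; this is a 0/0 indeterminate form.
Expand each to leading order near x = 0: numerator ~ 10·x, denominator ~ -2·x^3/3.
The limit of the ratio is -∞.

Final answer: -∞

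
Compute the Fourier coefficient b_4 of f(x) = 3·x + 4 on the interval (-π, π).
b_4 = (1/π) ∫_{-π}^{π} f(x)·sin(4x) dx.
Evaluate the integral (use parity and integration by parts as needed): b_4 = -3/2.

Final answer: -3/2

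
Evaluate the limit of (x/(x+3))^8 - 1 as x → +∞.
As x → +∞: x/(x+3) = 1/(1 + 3/x) → 1, and the 8th power of a limit-1 base also → 1; with the additive constant, 1 - 1 = 0.
Limit = 0.

Final answer: 0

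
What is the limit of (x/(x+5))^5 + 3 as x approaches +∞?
As x → +∞: x/(x+5) = 1/(1 + 5/x) → 1, and the 5th power of a limit-1 base also → 1; with the additive constant, 1 + 3 = 4.
Limit = 4.

Final answer: 4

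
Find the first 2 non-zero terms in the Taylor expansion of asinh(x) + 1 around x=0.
x + 1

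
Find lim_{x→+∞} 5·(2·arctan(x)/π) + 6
Evaluate the dominant behaviour as x → +∞; each term tends to a finite value or vanishes.
Limit = 11.

Final answer: 11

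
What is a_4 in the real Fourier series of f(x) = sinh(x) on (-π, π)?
a_4 = (1/π) ∫_{-π}^{π} f(x)·cos(4x) dx.
Evaluate the integral (use parity and integration by parts as needed): a_4 = 0.

Final answer: 0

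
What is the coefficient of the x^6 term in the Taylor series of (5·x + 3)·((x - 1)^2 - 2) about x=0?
Expand to order 6: (5·x + 3)·((x - 1)^2 - 2) = 5·x^3 - 7·x^2 - 11·x - 3 + O(x^7).
The coefficient of x^6 is 0.

Final answer: 0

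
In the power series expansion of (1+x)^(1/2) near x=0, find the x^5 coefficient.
Expand to order 5: (1+x)^(1/2) = 7·x^5/256 - 5·x^4/128 + x^3/16 - x^2/8 + x/2 + 1 + O(x^6).
The coefficient of x^5 is 7/256.

Final answer: 7/256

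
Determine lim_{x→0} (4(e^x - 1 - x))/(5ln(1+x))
Both numerator and denominator → 0 as x → 0; this is a 0/0 indeterminate form.
Expand each to leading order near x = 0: numerator ~ 2·x^2, denominator ~ 5·x.
The limit of the ratio is 0.

Final answer: 0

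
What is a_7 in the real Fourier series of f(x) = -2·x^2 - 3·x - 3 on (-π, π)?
a_7 = (1/π) ∫_{-π}^{π} f(x)·cos(7x) dx.
Evaluate the integral (use parity and integration by parts as needed): a_7 = 8/49.

Final answer: 8/49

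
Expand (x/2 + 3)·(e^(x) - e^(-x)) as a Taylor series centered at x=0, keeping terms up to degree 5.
x^5/20 + x^4/6 + x^3 + x^2 + 6·x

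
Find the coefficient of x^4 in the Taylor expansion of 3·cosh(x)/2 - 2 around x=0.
Expand to order 4: 3·cosh(x)/2 - 2 = x^4/16 + 3·x^2/4 - 1/2 + O(x^5).
The coefficient of x^4 is 1/16.

Final answer: 1/16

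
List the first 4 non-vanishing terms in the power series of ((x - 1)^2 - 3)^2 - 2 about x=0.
x^4 - 4·x^3 + 8·x + 2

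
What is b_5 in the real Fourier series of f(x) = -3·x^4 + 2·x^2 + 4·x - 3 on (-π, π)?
b_5 = (1/π) ∫_{-π}^{π} f(x)·sin(5x) dx.
Evaluate the integral (use parity and integration by parts as needed): b_5 = 8/5.

Final answer: 8/5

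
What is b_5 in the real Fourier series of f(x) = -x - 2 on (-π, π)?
b_5 = (1/π) ∫_{-π}^{π} f(x)·sin(5x) dx.
Evaluate the integral (use parity and integration by parts as needed): b_5 = -2/5.

Final answer: -2/5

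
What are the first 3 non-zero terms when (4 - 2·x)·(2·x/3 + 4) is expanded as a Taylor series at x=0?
-4·x^2/3 - 16·x/3 + 16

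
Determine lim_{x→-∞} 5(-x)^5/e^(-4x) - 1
The quotient is an ∞/∞ indeterminate form as x → -∞.
Compare growth rates of the dominant terms (exponentials ≫ polynomials ≫ logarithms), or apply L'Hôpital's rule; the quotient → 0.
Adding the constant: 0 - 1 = -1. Limit = -1.

Final answer: -1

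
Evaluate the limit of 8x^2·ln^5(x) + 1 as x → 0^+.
The product is a 0·∞ indeterminate form at x → 0⁺.
Rewrite the product as 8·ln^5(x) / x^(-2) and apply L'Hôpital, or use the standard hierarchy x^(-2) ≫ |ln x|^5 as x → 0⁺.
The indeterminate product → 0, so the limit = 1.

Final answer: 1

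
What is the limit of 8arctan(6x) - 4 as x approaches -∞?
Evaluate the dominant behaviour as x → -∞; each term tends to a finite value or vanishes.
Limit = -4·π - 4.

Final answer: -4·π - 4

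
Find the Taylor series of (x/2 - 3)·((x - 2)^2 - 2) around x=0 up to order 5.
x^3/2 - 5·x^2 + 13·x - 6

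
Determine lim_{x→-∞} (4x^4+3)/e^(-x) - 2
The quotient is an ∞/∞ indeterminate form as x → -∞.
Compare growth rates of the dominant terms (exponentials ≫ polynomials ≫ logarithms), or apply L'Hôpital's rule; the quotient → 0.
Adding the constant: 0 - 2 = -2. Limit = -2.

Final answer: -2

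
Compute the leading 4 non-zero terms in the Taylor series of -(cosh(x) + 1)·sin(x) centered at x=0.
x^7/560 + x^5/40 - x^3/6 - 2·x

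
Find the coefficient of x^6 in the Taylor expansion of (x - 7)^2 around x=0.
Expand to order 6: (x - 7)^2 = x^2 - 14·x + 49 + O(x^7).
The coefficient of x^6 is 0.

Final answer: 0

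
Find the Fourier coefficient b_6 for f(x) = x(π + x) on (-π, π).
b_6 = (1/π) ∫_{-π}^{π} f(x)·sin(6x) dx.
Evaluate the integral (use parity and integration by parts as needed): b_6 = -π/3.

Final answer: -π/3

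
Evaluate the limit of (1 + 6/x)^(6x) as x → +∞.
As x → +∞: write (1 + 6/x)^(6x) = ((1 + 6/x)^x)^6 → (e^6)^6 = e^36.
Limit = e^(36).

Final answer: e^(36)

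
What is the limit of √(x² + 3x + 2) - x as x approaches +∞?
This is an ∞ − ∞ indeterminate form.
Multiply and divide by the conjugate √(x²+3x + 2) + x; the x² terms cancel, leaving (3x + 2)/(√(x²+3x + 2)+x) → 3/2.
Limit = 3/2.

Final answer: 3/2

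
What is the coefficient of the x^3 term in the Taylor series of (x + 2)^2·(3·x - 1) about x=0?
Expand to order 3: (x + 2)^2·(3·x - 1) = 3·x^3 + 11·x^2 + 8·x - 4 + O(x^4).
The coefficient of x^3 is 3.

Final answer: 3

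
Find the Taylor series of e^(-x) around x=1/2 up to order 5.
e^(-1/2) - e^(-1/2)·(x - 1/2) + e^(-1/2)·(x - 1/2)^2/2 - e^(-1/2)·(x - 1/2)^3/6 + e^(-1/2)·(x - 1/2)^4/24 - e^(-1/2)·(x - 1/2)^5/120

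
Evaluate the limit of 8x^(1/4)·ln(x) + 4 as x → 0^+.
The product is a 0·∞ indeterminate form at x → 0⁺.
Rewrite the product as 8·ln(x) / x^(-1/4) and apply L'Hôpital, or use the standard hierarchy x^(-1/4) ≫ |ln x| as x → 0⁺.
The indeterminate product → 0, so the limit = 4.

Final answer: 4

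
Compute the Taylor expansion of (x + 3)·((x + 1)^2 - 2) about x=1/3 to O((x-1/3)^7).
-20/27 + 26·(x - 1/3)/3 + 6·(x - 1/3)^2 + (x - 1/3)^3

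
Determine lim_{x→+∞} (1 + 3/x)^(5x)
As x → +∞: write (1 + 3/x)^(5x) = ((1 + 3/x)^x)^5 → (e^3)^5 = e^15.
Limit = e^(15).

Final answer: e^(15)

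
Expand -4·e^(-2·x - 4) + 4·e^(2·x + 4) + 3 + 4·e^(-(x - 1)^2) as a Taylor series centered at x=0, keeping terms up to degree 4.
x^4·(-10·e^(-1)/3 - 8·e^(-4)/3 + 8·e^(4)/3) + x^3·(-8·e^(-1)/3 + 16·e^(-4)/3 + 16·e^(4)/3) + x^2·(-8·e^(-4) + 4·e^(-1) + 8·e^(4)) + x·(8·e^(-4) + 8·e^(-1) + 8·e^(4)) - 4·e^(-4) + 4·e^(-1) + 3 + 4·e^(4)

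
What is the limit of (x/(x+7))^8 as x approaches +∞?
As x → +∞: x/(x+7) = 1/(1 + 7/x) → 1, and the 8th power of a limit-1 base also → 1.
Limit = 1.

Final answer: 1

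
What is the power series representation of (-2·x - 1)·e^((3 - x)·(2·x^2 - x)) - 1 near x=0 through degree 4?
-83·x^4/8 + 9·x^3/2 - 11·x^2/2 + x - 2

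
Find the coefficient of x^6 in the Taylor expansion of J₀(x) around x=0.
Expand to order 6: J₀(x) = -x^6/2304 + x^4/64 - x^2/4 + 1 + O(x^7).
The coefficient of x^6 is -1/2304.

Final answer: -1/2304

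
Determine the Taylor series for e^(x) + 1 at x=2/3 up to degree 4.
1 + e^(2/3) + e^(2/3)·(x - 2/3) + e^(2/3)·(x - 2/3)^2/2 + e^(2/3)·(x - 2/3)^3/6 + e^(2/3)·(x - 2/3)^4/24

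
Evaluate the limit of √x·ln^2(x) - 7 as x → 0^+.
The product is a 0·∞ indeterminate form at x → 0⁺.
Rewrite the product as ln^2(x) / x^(-1/2) and apply L'Hôpital, or use the standard hierarchy x^(-1/2) ≫ |ln x|^2 as x → 0⁺.
The indeterminate product → 0, so the limit = -7.

Final answer: -7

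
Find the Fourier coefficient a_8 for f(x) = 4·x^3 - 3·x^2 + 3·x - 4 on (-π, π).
a_8 = (1/π) ∫_{-π}^{π} f(x)·cos(8x) dx.
Evaluate the integral (use parity and integration by parts as needed): a_8 = -3/16.

Final answer: -3/16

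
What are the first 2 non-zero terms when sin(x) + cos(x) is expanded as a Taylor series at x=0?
x + 1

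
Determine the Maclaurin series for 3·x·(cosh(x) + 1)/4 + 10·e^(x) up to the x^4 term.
5·x^4/12 + 49·x^3/24 + 5·x^2 + 23·x/2 + 10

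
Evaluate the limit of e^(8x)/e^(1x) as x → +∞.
This is an ∞/∞ indeterminate form as x → +∞.
Rewrite e^(8x)/e^(1x) = e^((8−1)x) = e^(7x); the exponent coefficient is 7 > 0 so e^(7x) → ∞.
Limit = ∞.

Final answer: ∞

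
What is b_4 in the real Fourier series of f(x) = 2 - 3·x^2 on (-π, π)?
b_4 = (1/π) ∫_{-π}^{π} f(x)·sin(4x) dx.
Evaluate the integral (use parity and integration by parts as needed): b_4 = 0.

Final answer: 0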